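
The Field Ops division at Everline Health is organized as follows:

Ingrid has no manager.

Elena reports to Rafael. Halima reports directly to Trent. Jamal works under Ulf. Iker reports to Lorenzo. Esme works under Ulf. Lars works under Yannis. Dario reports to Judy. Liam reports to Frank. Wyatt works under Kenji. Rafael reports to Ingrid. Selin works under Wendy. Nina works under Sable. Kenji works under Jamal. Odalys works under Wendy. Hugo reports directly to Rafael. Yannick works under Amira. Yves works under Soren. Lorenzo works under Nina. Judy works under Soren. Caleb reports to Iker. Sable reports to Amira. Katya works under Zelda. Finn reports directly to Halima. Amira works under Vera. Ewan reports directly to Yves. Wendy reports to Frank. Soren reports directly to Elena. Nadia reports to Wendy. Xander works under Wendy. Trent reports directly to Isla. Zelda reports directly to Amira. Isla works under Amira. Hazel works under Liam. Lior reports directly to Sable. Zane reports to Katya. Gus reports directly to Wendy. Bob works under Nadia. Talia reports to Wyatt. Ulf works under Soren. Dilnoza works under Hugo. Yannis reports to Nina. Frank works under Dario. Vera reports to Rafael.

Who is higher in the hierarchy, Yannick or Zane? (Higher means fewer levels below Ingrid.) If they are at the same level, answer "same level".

Yannick is 4 levels below Ingrid; Zane is 6. Yannick is higher.

Yannick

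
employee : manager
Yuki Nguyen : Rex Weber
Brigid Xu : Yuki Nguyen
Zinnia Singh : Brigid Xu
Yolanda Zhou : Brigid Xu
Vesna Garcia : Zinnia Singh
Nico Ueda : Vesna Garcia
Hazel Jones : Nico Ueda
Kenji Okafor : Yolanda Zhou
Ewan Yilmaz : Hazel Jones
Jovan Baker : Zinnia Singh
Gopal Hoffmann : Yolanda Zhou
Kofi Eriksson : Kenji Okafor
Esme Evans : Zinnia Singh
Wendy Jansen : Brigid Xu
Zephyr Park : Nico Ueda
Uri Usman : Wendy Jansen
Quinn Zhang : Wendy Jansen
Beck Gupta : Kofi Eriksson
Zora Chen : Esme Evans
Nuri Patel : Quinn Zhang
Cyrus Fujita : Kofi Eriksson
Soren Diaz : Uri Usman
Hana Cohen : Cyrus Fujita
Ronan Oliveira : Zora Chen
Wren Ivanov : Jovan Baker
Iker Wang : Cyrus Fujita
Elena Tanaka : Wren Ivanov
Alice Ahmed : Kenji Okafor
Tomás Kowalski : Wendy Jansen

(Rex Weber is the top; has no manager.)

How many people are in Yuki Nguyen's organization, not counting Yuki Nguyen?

Yuki Nguyen directly manages Brigid Xu. Under Brigid Xu: Wendy Jansen, Tomás Kowalski, Quinn Zhang, Nuri Patel, Uri Usman, Soren Diaz, Yolanda Zhou, Gopal Hoffmann, Kenji Okafor, Alice Ahmed, Kofi Eriksson, Cyrus Fujita, Iker Wang, Hana Cohen, Beck Gupta, Zinnia Singh, Esme Evans, Zora Chen, Ronan Oliveira, Jovan Baker, Wren Ivanov, Elena Tanaka, Vesna Garcia, Nico Ueda, Zephyr Park, Hazel Jones, Ewan Yilmaz (27). That's 28 in total.

28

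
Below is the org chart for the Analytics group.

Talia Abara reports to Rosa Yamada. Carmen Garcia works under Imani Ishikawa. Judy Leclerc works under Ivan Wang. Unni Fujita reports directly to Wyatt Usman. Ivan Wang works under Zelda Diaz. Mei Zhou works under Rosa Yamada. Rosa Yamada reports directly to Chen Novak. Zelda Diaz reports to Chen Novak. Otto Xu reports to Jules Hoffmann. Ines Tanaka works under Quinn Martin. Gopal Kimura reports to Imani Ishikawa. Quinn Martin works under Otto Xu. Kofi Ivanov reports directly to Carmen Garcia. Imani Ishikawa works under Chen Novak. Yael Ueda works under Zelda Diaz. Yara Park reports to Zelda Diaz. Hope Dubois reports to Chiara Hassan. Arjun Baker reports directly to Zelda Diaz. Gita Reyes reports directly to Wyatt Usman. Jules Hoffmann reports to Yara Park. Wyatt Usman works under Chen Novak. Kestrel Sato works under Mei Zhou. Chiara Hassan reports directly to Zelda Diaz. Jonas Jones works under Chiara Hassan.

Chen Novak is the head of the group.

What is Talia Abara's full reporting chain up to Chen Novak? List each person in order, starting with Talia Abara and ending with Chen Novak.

Talia Abara -> Rosa Yamada -> Chen Novak

Talia Abara reports to Rosa Yamada. Rosa Yamada reports to Chen Novak. Chen Novak is at the top.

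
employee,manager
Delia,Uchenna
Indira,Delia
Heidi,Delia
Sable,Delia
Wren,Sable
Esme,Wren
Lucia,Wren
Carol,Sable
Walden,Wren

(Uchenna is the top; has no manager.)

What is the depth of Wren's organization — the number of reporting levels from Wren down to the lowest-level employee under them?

The longest chain under Wren runs Wren → Walden, which is 1 level below Wren.

1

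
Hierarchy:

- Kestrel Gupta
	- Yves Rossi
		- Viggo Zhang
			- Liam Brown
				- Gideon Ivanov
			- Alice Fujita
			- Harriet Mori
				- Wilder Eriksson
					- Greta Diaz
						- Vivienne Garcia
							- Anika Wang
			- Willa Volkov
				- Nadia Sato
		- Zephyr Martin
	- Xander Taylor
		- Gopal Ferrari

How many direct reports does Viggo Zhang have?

Viggo Zhang directly manages Liam Brown, Alice Fujita, Harriet Mori, Willa Volkov. That is 4 direct reports.

4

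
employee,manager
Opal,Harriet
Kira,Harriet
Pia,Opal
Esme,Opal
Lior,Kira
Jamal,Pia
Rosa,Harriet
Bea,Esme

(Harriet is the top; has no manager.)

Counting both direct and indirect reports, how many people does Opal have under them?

Opal directly manages Pia, Esme. Under Pia: Jamal (1). Under Esme: Bea (1). So Opal's organization is 2 direct reports plus everyone under them: 2 + 2 = 4.

4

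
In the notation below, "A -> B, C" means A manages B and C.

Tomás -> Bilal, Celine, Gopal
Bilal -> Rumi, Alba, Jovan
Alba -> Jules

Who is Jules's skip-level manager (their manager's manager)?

Bilal

Jules reports to Alba, and Alba reports to Bilal. So Jules's skip-level manager is Bilal.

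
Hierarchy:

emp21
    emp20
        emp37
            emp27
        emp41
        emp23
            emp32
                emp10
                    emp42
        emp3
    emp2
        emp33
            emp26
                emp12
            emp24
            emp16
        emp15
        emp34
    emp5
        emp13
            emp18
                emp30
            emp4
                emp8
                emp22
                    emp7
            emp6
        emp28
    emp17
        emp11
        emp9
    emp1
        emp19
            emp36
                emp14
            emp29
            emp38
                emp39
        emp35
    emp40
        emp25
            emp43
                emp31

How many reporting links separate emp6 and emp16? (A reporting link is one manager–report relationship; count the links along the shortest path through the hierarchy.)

emp6 is 3 levels below emp21, and emp16 is 3 levels below emp21 (their lowest common manager). The shortest path runs up from emp6 to emp21 and back down to emp16: 3 + 3 = 6 links.

6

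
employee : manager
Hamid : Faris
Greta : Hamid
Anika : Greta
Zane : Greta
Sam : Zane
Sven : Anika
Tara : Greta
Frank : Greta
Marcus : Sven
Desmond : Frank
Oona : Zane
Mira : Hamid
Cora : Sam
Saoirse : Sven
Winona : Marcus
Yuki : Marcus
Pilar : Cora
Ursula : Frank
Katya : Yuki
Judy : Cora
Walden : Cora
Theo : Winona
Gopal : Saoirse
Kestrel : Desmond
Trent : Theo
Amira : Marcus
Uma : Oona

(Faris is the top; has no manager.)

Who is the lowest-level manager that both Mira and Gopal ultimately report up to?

Mira's chain of managers is Hamid, Faris. Gopal's chain of managers is Saoirse, Sven, Anika, Greta, Hamid, Faris. The first manager that appears in both chains is Hamid.

Hamid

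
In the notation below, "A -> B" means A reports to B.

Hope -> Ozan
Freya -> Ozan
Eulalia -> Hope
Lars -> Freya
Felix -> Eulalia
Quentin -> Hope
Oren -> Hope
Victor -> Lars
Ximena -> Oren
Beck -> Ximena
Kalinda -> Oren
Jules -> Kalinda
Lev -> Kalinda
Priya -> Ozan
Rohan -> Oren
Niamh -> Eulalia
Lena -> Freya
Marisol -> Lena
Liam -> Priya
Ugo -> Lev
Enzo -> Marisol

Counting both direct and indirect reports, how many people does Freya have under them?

Freya directly manages Lars, Lena. Under Lars: Victor (1). Under Lena: Marisol, Enzo (2). So Freya's organization is 2 direct reports plus everyone under them: 2 + 3 = 5.

5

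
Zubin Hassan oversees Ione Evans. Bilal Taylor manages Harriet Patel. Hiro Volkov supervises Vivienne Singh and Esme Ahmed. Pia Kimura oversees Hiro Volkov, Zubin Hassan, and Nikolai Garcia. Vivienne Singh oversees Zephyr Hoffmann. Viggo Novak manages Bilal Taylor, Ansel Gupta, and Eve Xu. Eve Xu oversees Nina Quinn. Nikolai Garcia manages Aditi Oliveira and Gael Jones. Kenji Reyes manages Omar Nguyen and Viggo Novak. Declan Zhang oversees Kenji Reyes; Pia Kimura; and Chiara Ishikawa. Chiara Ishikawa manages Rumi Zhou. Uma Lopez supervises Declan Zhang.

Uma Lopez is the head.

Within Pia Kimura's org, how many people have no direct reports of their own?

The people in Pia Kimura's organization with no one reporting to them are Gael Jones, Aditi Oliveira, Ione Evans, Esme Ahmed, Zephyr Hoffmann. That is 5.

5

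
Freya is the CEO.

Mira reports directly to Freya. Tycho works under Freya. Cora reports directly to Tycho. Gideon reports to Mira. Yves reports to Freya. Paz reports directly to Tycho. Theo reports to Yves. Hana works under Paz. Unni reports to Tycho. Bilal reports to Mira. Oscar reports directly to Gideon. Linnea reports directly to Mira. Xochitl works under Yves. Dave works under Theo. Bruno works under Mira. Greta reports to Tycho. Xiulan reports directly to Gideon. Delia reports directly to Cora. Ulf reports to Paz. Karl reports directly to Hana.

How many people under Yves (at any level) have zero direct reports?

2

The people in Yves's organization with no one reporting to them are Xochitl, Dave. That is 2.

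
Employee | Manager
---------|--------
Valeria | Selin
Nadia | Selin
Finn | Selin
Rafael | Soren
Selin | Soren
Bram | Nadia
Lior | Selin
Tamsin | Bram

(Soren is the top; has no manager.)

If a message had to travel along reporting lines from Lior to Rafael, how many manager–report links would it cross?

3

Lior is 2 levels below Soren, and Rafael is 1 level below Soren (their lowest common manager). The shortest path runs up from Lior to Soren and back down to Rafael: 2 + 1 = 3 links.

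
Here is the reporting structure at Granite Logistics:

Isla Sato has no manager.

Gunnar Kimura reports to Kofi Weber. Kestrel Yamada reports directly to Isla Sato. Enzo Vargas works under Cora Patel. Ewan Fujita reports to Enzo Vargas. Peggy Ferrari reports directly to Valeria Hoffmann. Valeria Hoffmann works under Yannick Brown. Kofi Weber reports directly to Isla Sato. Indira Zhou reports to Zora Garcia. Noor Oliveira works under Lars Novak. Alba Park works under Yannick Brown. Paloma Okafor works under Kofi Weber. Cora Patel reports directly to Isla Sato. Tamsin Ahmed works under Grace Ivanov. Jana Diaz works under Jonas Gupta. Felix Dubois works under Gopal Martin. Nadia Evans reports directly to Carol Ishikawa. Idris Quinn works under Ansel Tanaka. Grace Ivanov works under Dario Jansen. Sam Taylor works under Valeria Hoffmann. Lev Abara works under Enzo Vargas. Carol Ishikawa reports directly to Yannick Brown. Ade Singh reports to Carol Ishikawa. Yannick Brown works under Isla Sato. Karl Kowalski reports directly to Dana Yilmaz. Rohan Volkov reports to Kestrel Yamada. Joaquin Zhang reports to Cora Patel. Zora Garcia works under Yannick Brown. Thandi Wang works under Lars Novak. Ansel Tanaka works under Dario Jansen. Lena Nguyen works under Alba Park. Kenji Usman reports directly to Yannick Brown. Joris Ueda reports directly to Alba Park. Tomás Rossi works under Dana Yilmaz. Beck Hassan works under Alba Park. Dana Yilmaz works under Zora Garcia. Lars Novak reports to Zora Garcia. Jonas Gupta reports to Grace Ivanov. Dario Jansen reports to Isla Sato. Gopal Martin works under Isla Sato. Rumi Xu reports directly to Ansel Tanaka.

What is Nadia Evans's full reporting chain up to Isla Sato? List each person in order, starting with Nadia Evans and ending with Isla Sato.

Nadia Evans reports to Carol Ishikawa. Carol Ishikawa reports to Yannick Brown. Yannick Brown reports to Isla Sato. Isla Sato is at the top.

Nadia Evans -> Carol Ishikawa -> Yannick Brown -> Isla Sato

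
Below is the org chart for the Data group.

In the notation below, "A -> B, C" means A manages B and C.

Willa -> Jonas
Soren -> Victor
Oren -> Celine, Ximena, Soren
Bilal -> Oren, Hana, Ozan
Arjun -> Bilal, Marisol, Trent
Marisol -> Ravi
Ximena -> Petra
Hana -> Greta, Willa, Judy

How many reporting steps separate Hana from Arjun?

2

Chain from Hana up to Arjun: Hana → Bilal → Arjun. That is 2 steps up, so Hana is 2 levels below Arjun.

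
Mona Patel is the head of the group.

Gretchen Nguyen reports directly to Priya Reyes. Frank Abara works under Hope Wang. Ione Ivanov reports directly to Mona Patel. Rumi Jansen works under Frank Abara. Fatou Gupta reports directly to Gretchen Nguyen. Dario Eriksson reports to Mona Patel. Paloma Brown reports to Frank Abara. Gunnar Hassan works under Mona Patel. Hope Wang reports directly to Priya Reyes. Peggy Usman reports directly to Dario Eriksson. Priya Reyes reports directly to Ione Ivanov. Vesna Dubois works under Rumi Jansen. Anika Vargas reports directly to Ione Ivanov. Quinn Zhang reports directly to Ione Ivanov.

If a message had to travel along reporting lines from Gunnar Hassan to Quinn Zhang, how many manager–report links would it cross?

Gunnar Hassan is 1 level below Mona Patel, and Quinn Zhang is 2 levels below Mona Patel (their lowest common manager). The shortest path runs up from Gunnar Hassan to Mona Patel and back down to Quinn Zhang: 1 + 2 = 3 links.

3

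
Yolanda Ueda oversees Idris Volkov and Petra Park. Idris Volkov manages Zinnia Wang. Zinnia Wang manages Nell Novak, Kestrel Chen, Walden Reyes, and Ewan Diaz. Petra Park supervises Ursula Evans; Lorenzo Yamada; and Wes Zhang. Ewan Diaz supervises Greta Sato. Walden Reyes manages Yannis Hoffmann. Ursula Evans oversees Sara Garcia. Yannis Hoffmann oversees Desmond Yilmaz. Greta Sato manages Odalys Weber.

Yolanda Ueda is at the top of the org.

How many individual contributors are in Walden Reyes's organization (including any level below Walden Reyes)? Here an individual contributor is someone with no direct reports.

1

The only person in Walden Reyes's organization with no one reporting to them is Desmond Yilmaz. That is 1.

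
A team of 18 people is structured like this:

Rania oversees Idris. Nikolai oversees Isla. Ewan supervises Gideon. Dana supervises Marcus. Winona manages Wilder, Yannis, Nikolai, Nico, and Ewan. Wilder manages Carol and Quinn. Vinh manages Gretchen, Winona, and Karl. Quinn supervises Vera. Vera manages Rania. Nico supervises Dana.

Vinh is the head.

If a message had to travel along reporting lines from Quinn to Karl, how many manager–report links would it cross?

Quinn is 3 levels below Vinh, and Karl is 1 level below Vinh (their lowest common manager). The shortest path runs up from Quinn to Vinh and back down to Karl: 3 + 1 = 4 links.

4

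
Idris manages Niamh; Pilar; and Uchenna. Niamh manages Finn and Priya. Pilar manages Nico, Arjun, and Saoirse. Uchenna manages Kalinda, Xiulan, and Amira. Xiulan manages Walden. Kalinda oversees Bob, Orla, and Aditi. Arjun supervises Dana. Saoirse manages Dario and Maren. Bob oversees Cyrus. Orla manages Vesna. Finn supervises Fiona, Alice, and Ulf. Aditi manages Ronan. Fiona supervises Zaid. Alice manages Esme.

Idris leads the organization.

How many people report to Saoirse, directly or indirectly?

2

Saoirse directly manages Dario, Maren. Dario has no reports. Maren has no reports. So Saoirse's organization is 2 direct reports plus everyone under them: 1 + 1 = 2.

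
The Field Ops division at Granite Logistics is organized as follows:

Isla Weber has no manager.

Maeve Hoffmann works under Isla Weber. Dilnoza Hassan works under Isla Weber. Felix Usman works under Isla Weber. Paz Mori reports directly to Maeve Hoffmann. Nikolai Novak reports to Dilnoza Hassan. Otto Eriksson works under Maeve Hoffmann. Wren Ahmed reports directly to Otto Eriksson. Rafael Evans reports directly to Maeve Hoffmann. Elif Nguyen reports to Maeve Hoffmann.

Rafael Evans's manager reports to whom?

Isla Weber

Rafael Evans reports to Maeve Hoffmann, and Maeve Hoffmann reports to Isla Weber. So Rafael Evans's skip-level manager is Isla Weber.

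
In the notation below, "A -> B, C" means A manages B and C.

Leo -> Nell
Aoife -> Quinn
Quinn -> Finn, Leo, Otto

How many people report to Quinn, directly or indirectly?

4

Quinn directly manages Finn, Leo, Otto. Finn has no reports. Under Leo: Nell (1). Otto has no reports. So Quinn's organization is 3 direct reports plus everyone under them: 1 + 2 + 1 = 4.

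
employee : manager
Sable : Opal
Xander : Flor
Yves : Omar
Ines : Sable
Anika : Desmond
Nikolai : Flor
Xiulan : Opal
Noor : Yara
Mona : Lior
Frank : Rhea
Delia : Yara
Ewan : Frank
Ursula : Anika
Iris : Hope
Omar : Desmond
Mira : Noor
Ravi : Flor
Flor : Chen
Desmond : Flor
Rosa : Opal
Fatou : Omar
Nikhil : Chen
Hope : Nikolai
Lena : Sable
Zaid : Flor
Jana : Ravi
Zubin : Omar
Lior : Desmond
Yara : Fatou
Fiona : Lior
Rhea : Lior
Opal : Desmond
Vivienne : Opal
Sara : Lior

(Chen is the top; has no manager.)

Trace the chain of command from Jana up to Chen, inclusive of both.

Jana -> Ravi -> Flor -> Chen

Jana reports to Ravi. Ravi reports to Flor. Flor reports to Chen. Chen is at the top.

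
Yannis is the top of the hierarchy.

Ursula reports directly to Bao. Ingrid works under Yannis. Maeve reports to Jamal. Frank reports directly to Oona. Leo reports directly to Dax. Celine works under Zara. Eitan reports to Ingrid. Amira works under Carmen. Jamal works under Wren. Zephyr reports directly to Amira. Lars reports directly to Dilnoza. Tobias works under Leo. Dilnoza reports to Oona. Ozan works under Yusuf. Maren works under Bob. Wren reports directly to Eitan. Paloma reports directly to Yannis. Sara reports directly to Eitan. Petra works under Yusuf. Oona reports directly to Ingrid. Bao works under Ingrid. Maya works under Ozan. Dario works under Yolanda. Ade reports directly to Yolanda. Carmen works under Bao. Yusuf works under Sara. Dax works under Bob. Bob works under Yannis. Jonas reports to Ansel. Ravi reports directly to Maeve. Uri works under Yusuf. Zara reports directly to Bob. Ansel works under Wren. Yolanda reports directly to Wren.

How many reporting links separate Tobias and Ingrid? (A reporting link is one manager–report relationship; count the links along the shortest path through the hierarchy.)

5

Tobias is 4 levels below Yannis, and Ingrid is 1 level below Yannis (their lowest common manager). The shortest path runs up from Tobias to Yannis and back down to Ingrid: 4 + 1 = 5 links.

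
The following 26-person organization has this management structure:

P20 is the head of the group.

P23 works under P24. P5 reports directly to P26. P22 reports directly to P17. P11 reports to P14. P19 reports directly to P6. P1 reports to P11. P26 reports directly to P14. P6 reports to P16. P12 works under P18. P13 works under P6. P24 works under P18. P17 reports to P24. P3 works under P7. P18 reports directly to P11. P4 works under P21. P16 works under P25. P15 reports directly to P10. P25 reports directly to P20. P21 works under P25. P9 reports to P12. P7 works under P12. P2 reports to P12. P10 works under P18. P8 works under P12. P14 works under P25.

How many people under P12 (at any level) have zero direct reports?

4

The people in P12's organization with no one reporting to them are P2, P8, P9, P3. That is 4.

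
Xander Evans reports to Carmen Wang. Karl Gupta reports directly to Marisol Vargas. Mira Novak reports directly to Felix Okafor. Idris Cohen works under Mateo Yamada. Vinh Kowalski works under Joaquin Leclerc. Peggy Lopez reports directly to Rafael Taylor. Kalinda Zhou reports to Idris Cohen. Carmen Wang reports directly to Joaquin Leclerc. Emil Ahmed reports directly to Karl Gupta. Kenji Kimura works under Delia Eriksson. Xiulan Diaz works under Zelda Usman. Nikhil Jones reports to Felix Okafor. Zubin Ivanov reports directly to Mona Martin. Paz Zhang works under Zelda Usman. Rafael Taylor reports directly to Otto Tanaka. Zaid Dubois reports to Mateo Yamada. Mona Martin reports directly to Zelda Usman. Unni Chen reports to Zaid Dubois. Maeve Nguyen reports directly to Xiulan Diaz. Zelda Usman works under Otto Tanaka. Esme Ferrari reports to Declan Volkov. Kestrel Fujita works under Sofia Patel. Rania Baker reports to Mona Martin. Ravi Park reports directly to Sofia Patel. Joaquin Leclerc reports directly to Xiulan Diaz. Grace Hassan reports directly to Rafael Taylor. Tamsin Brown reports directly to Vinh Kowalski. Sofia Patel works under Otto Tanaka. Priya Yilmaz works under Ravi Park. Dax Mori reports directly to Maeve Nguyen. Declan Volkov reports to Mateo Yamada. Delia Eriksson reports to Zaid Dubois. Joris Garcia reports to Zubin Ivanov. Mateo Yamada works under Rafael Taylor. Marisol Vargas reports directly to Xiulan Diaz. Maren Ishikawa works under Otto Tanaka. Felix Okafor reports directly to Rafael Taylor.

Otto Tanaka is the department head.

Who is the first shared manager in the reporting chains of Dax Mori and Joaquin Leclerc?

Dax Mori's chain of managers is Maeve Nguyen, Xiulan Diaz, Zelda Usman, Otto Tanaka. Joaquin Leclerc's chain of managers is Xiulan Diaz, Zelda Usman, Otto Tanaka. The first manager that appears in both chains is Xiulan Diaz.

Xiulan Diaz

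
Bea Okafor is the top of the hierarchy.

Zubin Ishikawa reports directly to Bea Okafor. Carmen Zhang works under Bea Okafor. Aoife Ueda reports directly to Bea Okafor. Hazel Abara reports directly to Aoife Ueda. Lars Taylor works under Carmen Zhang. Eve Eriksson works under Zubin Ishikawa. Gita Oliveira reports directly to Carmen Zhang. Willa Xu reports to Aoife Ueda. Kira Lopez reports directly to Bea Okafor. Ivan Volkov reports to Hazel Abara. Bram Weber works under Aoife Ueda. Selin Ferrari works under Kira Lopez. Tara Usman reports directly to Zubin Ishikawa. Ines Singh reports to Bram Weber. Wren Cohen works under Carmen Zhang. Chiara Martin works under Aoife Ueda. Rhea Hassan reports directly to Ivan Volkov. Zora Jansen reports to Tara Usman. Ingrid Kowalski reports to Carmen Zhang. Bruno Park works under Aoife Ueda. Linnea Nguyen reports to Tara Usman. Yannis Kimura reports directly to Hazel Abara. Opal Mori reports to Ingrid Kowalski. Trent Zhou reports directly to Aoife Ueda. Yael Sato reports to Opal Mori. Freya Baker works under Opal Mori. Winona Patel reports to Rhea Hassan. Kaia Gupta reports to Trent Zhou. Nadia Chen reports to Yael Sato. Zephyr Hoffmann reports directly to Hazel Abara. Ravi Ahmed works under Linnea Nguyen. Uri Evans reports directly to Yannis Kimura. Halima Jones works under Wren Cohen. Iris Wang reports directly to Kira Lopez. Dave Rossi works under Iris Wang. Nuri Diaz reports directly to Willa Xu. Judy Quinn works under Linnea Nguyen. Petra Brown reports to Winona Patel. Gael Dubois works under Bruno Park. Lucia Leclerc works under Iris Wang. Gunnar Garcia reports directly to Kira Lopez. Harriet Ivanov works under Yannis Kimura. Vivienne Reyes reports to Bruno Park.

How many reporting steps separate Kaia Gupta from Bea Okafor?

3

Chain from Kaia Gupta up to Bea Okafor: Kaia Gupta → Trent Zhou → Aoife Ueda → Bea Okafor. That is 3 steps up, so Kaia Gupta is 3 levels below Bea Okafor.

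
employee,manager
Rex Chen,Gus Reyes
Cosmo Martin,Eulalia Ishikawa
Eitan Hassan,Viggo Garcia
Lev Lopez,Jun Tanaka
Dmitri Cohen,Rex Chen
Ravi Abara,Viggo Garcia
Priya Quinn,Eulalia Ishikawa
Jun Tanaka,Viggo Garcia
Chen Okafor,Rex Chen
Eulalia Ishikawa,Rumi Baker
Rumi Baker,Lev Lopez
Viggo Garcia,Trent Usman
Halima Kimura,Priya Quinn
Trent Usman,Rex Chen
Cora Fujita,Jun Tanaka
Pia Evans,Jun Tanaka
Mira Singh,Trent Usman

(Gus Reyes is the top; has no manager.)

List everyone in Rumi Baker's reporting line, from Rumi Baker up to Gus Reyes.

Rumi Baker reports to Lev Lopez. Lev Lopez reports to Jun Tanaka. Jun Tanaka reports to Viggo Garcia. Viggo Garcia reports to Trent Usman. Trent Usman reports to Rex Chen. Rex Chen reports to Gus Reyes. Gus Reyes is at the top.

Rumi Baker -> Lev Lopez -> Jun Tanaka -> Viggo Garcia -> Trent Usman -> Rex Chen -> Gus Reyes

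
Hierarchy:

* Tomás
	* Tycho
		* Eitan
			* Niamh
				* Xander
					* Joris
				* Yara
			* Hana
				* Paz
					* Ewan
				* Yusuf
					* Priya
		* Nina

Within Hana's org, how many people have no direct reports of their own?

2

The people in Hana's organization with no one reporting to them are Priya, Ewan. That is 2.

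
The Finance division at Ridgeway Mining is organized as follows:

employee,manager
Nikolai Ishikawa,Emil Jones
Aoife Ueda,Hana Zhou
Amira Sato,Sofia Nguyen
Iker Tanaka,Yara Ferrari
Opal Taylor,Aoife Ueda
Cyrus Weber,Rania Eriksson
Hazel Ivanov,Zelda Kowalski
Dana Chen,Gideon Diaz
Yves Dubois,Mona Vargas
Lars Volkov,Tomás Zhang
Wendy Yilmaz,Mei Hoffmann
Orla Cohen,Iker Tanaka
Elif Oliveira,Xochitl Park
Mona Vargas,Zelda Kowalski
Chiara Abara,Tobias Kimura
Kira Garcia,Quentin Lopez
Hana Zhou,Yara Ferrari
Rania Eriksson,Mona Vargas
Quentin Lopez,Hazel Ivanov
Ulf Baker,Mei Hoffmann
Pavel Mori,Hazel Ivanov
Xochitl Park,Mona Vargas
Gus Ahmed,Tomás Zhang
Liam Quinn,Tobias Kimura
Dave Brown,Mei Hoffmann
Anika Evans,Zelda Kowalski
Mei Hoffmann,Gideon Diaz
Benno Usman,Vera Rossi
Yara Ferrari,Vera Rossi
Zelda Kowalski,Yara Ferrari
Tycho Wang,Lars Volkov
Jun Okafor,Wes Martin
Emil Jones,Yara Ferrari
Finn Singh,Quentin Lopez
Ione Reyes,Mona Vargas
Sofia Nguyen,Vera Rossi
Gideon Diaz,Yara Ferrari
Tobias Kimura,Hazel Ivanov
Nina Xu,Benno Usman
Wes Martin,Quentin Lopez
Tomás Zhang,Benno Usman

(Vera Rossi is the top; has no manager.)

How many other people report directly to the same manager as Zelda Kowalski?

4

Zelda Kowalski reports to Yara Ferrari. Yara Ferrari's other direct reports are Gideon Diaz, Hana Zhou, Emil Jones, Iker Tanaka — 4 peers.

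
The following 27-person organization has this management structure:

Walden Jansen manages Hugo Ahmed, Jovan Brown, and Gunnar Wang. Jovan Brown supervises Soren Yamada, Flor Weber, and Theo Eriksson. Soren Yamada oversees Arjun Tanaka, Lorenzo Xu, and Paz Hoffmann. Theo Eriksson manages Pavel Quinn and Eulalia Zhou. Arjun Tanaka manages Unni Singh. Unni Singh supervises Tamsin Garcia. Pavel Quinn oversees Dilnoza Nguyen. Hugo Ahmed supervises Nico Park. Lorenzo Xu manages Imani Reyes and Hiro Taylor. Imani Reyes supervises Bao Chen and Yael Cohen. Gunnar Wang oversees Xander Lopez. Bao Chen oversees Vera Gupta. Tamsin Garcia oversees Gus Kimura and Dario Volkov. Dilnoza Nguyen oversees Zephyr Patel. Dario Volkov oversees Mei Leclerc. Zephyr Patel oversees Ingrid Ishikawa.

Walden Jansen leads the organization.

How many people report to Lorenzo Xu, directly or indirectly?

5

Lorenzo Xu directly manages Imani Reyes, Hiro Taylor. Under Imani Reyes: Yael Cohen, Bao Chen, Vera Gupta (3). Hiro Taylor has no reports. So Lorenzo Xu's organization is 2 direct reports plus everyone under them: 4 + 1 = 5.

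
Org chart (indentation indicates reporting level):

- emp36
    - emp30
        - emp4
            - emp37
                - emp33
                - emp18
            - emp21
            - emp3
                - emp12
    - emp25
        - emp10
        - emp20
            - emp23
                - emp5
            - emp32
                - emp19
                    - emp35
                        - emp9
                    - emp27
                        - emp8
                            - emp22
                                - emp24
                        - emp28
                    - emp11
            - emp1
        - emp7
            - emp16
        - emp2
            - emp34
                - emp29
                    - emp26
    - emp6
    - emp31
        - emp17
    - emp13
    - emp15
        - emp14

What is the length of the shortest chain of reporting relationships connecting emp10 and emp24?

emp10 is 1 level below emp25, and emp24 is 7 levels below emp25 (their lowest common manager). The shortest path runs up from emp10 to emp25 and back down to emp24: 1 + 7 = 8 links.

8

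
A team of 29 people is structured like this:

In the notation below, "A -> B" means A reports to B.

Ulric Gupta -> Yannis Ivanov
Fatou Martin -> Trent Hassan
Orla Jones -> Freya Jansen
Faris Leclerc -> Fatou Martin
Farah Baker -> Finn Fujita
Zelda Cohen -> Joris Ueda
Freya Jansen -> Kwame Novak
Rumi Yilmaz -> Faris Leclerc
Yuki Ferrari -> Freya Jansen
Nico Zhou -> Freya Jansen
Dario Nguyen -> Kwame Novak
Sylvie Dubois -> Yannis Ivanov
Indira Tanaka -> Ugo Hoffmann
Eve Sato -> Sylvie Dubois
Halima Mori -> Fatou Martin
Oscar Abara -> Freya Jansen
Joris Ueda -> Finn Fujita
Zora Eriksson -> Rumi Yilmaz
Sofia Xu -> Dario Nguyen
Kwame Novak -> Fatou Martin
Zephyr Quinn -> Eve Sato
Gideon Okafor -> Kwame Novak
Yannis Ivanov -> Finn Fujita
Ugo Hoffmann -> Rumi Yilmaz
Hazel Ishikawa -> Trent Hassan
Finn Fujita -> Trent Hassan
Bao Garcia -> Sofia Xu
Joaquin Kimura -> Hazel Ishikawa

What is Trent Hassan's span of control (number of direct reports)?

3

Trent Hassan directly manages Fatou Martin, Hazel Ishikawa, Finn Fujita. That is 3 direct reports.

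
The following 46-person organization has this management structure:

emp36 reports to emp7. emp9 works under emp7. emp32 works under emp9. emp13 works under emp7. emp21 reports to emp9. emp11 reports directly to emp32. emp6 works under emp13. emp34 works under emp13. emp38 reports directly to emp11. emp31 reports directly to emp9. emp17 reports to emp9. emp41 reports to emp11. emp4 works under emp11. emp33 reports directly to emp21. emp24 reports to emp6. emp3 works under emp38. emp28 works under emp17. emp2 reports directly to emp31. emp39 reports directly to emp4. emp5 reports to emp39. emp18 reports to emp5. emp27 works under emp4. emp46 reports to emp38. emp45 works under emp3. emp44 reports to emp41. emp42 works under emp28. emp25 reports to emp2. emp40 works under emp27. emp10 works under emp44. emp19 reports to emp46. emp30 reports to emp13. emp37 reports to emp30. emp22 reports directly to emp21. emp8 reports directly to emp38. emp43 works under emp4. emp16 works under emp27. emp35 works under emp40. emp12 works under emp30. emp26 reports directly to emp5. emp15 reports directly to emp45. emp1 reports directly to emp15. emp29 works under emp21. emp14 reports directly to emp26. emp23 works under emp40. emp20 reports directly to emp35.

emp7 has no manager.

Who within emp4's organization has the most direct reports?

Direct-report counts within emp4's organization: emp4 has 3; emp27 has 2; emp40 has 2; emp35 has 1; emp39 has 1; emp5 has 2; emp26 has 1. The largest is 3, held by emp4.

emp4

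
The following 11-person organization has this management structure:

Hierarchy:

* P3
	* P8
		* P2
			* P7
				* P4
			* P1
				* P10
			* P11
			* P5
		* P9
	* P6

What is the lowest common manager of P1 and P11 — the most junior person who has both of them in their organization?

P2

P1's chain of managers is P2, P8, P3. P11's chain of managers is P2, P8, P3. The first manager that appears in both chains is P2.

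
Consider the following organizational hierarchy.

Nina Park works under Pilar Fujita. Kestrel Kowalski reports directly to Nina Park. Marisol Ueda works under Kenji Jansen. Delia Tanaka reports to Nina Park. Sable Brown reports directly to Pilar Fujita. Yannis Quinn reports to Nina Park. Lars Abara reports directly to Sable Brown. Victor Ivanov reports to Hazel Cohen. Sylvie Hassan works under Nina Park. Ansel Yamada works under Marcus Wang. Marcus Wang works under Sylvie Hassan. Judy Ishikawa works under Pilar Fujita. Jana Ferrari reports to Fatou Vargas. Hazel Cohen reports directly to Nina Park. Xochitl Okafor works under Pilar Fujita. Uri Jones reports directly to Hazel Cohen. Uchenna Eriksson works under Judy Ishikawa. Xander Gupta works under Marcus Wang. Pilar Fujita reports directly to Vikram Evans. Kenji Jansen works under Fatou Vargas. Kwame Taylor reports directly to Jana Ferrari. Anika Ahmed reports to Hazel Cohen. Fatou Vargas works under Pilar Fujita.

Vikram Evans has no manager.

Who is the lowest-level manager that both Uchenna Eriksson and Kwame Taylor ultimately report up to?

Uchenna Eriksson's chain of managers is Judy Ishikawa, Pilar Fujita, Vikram Evans. Kwame Taylor's chain of managers is Jana Ferrari, Fatou Vargas, Pilar Fujita, Vikram Evans. The first manager that appears in both chains is Pilar Fujita.

Pilar Fujita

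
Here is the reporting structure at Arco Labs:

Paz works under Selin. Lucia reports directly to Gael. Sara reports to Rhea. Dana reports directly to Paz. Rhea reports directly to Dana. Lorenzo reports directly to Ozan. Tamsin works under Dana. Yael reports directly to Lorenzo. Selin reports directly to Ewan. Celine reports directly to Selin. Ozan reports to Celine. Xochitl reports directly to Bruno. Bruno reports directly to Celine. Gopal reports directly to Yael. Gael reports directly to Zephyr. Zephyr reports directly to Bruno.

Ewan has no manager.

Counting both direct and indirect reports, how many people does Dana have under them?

3

Dana directly manages Rhea, Tamsin. Under Rhea: Sara (1). Tamsin has no reports. So Dana's organization is 2 direct reports plus everyone under them: 2 + 1 = 3.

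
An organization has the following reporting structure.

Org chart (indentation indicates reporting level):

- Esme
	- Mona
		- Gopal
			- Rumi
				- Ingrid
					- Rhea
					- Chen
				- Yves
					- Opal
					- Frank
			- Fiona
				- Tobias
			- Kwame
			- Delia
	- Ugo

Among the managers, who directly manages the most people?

Direct-report counts: Esme has 2; Mona has 1; Gopal has 4; Fiona has 1; Rumi has 2; Yves has 2; Ingrid has 2. The largest is 4, held by Gopal.

Gopal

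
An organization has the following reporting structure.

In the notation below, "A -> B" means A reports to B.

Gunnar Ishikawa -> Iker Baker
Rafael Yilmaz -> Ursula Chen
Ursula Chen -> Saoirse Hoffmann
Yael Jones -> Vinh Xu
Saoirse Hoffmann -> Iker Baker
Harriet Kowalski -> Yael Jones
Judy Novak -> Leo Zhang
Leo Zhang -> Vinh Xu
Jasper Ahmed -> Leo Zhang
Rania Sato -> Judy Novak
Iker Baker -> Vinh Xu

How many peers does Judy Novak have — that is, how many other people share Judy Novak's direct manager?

1

Judy Novak reports to Leo Zhang. Leo Zhang's other direct reports are Jasper Ahmed — 1 peer.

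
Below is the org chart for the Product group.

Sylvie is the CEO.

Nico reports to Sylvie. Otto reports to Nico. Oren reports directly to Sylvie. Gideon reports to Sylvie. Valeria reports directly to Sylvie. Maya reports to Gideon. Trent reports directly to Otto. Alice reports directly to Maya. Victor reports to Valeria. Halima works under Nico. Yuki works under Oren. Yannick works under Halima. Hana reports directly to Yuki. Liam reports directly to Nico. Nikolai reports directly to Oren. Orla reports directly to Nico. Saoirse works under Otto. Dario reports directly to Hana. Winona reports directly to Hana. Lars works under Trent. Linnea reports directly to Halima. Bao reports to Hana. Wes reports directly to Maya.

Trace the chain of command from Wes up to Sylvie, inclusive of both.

Wes reports to Maya. Maya reports to Gideon. Gideon reports to Sylvie. Sylvie is at the top.

Wes -> Maya -> Gideon -> Sylvie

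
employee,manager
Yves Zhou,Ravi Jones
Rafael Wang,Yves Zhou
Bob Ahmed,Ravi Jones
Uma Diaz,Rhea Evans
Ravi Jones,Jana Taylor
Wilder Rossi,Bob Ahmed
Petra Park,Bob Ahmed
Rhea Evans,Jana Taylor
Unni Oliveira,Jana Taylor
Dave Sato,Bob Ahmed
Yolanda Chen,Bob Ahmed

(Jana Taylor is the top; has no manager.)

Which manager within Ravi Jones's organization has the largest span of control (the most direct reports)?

Direct-report counts within Ravi Jones's organization: Ravi Jones has 2; Yves Zhou has 1; Bob Ahmed has 4. The largest is 4, held by Bob Ahmed.

Bob Ahmed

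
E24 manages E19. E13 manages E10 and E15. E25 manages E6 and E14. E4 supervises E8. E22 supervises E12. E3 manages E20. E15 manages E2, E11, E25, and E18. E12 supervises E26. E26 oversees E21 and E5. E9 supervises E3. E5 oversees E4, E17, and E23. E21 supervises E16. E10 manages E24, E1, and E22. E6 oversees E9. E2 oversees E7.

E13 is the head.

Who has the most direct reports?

Direct-report counts: E13 has 2; E15 has 4; E25 has 2; E6 has 1; E9 has 1; E3 has 1; E2 has 1; E10 has 3; E24 has 1; E22 has 1; E12 has 1; E26 has 2; E5 has 3; E4 has 1; E21 has 1. The largest is 4, held by E15.

E15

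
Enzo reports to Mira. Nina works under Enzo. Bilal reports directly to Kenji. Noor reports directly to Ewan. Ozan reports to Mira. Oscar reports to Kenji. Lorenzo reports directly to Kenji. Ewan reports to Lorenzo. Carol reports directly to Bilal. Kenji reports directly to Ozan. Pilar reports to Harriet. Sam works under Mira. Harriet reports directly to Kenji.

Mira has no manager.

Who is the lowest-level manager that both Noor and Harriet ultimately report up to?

Noor's chain of managers is Ewan, Lorenzo, Kenji, Ozan, Mira. Harriet's chain of managers is Kenji, Ozan, Mira. The first manager that appears in both chains is Kenji.

Kenji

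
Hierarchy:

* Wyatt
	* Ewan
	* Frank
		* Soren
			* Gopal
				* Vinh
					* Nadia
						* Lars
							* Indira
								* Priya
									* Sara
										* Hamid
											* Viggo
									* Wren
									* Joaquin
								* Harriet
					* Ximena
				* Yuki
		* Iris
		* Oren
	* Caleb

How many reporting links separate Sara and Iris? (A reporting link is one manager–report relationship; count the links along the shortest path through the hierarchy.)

Sara is 8 levels below Frank, and Iris is 1 level below Frank (their lowest common manager). The shortest path runs up from Sara to Frank and back down to Iris: 8 + 1 = 9 links.

9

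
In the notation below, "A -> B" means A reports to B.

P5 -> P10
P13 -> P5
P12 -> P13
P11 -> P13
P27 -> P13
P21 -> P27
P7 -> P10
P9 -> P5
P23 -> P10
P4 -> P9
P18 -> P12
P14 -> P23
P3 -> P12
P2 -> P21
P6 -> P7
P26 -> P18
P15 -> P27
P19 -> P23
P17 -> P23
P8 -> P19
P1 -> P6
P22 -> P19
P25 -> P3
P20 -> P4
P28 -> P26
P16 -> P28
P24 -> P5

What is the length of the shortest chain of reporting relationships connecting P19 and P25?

7

P19 is 2 levels below P10, and P25 is 5 levels below P10 (their lowest common manager). The shortest path runs up from P19 to P10 and back down to P25: 2 + 5 = 7 links.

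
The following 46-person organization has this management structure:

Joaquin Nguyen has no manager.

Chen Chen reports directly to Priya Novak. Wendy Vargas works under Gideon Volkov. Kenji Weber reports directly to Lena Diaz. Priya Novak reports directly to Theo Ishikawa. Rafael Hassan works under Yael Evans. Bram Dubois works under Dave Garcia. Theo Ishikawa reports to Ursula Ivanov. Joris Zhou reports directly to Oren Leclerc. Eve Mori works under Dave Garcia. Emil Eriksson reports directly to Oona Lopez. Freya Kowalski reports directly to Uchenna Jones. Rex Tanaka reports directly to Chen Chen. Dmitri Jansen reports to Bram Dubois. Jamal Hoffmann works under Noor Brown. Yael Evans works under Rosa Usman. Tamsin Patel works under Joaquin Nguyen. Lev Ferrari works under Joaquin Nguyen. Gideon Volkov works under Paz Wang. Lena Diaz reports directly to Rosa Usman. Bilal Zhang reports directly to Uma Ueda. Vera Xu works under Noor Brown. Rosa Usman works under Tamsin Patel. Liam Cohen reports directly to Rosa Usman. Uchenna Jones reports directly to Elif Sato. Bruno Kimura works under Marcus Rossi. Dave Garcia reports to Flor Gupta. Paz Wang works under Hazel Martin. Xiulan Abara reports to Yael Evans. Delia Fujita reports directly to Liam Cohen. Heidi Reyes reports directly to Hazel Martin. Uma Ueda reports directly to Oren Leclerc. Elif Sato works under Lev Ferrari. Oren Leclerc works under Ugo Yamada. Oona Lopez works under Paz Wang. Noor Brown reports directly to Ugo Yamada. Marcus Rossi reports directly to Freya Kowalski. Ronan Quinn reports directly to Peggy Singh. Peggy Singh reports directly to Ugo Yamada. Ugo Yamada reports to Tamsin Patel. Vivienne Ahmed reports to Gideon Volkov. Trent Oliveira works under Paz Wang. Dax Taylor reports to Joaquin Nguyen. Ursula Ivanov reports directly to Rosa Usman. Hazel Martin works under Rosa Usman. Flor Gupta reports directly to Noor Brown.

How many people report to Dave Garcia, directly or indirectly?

Dave Garcia directly manages Bram Dubois, Eve Mori. Under Bram Dubois: Dmitri Jansen (1). Eve Mori has no reports. So Dave Garcia's organization is 2 direct reports plus everyone under them: 2 + 1 = 3.

3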